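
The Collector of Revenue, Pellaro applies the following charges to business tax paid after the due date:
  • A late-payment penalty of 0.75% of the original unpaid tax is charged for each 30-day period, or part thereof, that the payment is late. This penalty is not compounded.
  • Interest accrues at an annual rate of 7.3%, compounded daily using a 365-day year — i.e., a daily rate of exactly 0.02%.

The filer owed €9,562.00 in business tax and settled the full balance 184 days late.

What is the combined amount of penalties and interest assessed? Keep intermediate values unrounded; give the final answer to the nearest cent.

€860.40

Penalty periods: ⌈184/30⌉ = 7; penalty = 7 × 0.75% × €9,562.00 = €502.01…
Interest: €9,562.00 × ((1 + 0.0002)^184 − 1) = €9,562.00 × 0.03748169… = €358.3999…
Penalties + interest = €502.0050 + €358.3999… = €860.40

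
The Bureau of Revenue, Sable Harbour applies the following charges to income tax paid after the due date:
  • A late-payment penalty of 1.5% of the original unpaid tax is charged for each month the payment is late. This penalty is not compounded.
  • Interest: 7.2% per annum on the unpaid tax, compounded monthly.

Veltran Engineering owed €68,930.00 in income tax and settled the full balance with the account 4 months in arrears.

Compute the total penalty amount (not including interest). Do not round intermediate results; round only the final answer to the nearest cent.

Late-payment penalty = 1.5% × €68,930.00 × 4 mo = €4,135.80

€4,135.80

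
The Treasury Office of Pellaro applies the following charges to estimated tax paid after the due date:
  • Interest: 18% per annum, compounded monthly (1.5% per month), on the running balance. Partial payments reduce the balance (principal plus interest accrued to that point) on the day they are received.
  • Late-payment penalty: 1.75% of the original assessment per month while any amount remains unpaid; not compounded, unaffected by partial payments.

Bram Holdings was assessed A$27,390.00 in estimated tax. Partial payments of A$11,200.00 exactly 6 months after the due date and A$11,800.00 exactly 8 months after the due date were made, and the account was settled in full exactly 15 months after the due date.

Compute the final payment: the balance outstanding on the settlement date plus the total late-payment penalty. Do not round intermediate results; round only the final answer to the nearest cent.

Balance at month 6: A$27,390.0000 × (1 + 0.015)^6 = A$29,949.4110…
After A$11,200.00 payment: A$29,949.4110… − A$11,200.00 = A$18,749.4110…
Balance at month 8: A$18,749.4110… × (1 + 0.015)^2 = A$19,316.1119…
After A$11,800.00 payment: A$19,316.1119… − A$11,800.00 = A$7,516.1119…
Balance at month 15: A$7,516.1119… × (1 + 0.015)^7 = A$8,341.7186…
Penalty: 15 × 1.75% × A$27,390.00 = A$7,189.88…
Final settlement = outstanding balance + penalty = A$8,341.7186… + A$7,189.88… = A$15,531.59

A$15,531.59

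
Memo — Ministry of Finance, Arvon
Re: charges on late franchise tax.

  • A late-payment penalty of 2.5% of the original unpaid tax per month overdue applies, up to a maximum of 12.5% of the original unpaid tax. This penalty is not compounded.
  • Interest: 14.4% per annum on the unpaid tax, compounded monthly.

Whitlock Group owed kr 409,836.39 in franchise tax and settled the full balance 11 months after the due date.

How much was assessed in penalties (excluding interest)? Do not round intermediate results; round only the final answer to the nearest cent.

kr 51,229.55

Penalty (uncapped): 11 × 2.5% × kr 409,836.39 = kr 112,705.01…; cap = 12.5% × kr 409,836.39 = kr 51,229.55… → penalty = kr 51,229.55…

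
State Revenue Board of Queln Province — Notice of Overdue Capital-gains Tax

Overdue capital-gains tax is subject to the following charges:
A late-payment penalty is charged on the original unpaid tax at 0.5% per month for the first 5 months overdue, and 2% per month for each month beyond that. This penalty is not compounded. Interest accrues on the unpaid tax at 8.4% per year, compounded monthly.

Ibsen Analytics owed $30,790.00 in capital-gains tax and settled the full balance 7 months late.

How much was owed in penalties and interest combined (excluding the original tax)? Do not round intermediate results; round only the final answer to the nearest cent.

Penalty, months 1–5: 5 × 0.5% × $30,790.00 = $769.75
Penalty, months 6–7: 2 × 2% × $30,790.00 = $1,231.60
Interest (8.4%/yr ÷ 12 = 0.7%/month): $30,790.00 × ((1 + 0.007)^7 − 1) = $1,540.7651…
Penalties + interest = $2,001.3500 + $1,540.7651… = $3,542.12

$3,542.12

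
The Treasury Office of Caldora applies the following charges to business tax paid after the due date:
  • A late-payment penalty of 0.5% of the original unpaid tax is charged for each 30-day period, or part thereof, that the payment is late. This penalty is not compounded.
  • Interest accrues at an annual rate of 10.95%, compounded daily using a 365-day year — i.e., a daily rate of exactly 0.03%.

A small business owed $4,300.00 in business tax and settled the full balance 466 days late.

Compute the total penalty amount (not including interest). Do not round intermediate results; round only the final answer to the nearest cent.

Penalty periods: ⌈466/30⌉ = 16; penalty = 16 × 0.5% × $4,300.00 = $344.00

$344.00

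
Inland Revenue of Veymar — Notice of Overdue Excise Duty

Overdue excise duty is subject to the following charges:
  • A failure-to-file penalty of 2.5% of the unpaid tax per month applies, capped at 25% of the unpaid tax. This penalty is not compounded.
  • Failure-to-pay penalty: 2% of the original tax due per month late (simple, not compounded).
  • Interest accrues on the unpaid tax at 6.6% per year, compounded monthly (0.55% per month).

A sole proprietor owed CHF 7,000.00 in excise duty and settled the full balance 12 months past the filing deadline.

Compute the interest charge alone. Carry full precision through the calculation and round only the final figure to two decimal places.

CHF 476.23

Interest: CHF 7,000.00 × ((1 + 0.0055)^12 − 1) = CHF 7,000.00 × 0.0680336… = CHF 476.2349…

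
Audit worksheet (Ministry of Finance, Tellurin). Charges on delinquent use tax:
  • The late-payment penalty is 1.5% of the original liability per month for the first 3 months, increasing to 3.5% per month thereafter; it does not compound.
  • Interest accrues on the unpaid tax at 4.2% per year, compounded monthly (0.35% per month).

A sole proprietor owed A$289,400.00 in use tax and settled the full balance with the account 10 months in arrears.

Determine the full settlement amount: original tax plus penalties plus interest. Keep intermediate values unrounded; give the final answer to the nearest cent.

A$383,616.03

Penalty, months 1–3: 3 × 1.5% × A$289,400.00 = A$13,023.00
Penalty, months 4–10: 7 × 3.5% × A$289,400.00 = A$70,903.00
Interest: A$289,400.00 × ((1 + 0.0035)^10 − 1) = A$289,400.00 × 0.0355564… = A$10,290.0299…
Total = A$289,400.00 + A$83,926.0000 + A$10,290.0299… = A$383,616.03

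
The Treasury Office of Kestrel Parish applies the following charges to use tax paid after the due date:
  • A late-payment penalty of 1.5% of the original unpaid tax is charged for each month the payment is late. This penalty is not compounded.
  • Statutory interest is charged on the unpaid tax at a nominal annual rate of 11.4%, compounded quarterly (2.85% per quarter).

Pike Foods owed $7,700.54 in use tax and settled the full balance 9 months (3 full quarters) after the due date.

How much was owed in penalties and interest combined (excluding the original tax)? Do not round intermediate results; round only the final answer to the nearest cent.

Late-payment penalty = 1.5% × $7,700.54 × 9 mo = $1,039.57…
Interest: $7,700.54 × ((1 + 0.0285)^3 − 1) = $7,700.54 × 0.0879599… = $677.3387…
Penalties + interest = $1,039.5729 + $677.3387… = $1,716.91

$1,716.91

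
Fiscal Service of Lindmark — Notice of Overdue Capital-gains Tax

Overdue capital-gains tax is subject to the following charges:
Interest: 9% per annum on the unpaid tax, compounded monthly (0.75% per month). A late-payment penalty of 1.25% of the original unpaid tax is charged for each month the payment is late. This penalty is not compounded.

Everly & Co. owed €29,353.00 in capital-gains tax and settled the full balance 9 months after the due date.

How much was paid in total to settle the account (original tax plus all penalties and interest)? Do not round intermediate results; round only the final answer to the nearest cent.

Late-payment penalty = 1.25% × €29,353.00 × 9 mo = €3,302.21…
Interest: €29,353.00 × ((1 + 0.0075)^9 − 1) = €29,353.00 × 0.0695608… = €2,041.8193…
Total = €29,353.00 + €3,302.2125 + €2,041.8193… = €34,697.03

€34,697.03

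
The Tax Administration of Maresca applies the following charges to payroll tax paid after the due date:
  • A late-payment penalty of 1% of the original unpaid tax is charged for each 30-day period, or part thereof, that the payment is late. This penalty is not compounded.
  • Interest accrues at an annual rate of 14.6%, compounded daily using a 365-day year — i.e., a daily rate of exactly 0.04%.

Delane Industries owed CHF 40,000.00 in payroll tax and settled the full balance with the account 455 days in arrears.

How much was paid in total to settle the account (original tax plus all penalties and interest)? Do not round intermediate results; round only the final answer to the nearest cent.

CHF 54,382.82

Penalty periods: ⌈455/30⌉ = 16; penalty = 16 × 1% × CHF 40,000.00 = CHF 6,400.00
Interest: CHF 40,000.00 × ((1 + 0.0004)^455 − 1) = CHF 40,000.00 × 0.19957054… = CHF 7,982.8216…
Total = CHF 40,000.00 + CHF 6,400.0000 + CHF 7,982.8216… = CHF 54,382.82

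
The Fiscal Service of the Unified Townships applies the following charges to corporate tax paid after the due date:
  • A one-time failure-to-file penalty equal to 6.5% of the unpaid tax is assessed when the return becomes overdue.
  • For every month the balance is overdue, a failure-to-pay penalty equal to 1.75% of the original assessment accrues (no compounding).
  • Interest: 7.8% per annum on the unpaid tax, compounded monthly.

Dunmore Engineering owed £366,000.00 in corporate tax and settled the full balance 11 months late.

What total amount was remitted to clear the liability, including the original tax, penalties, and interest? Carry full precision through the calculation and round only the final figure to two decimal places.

£487,281.29

Failure-to-file penalty: 6.5% × £366,000.00 = £23,790.00
Failure-to-pay penalty: 11 × 1.75% × £366,000.00 = £70,455.00
Interest (7.8%/yr ÷ 12 = 0.65%/month): £366,000.00 × ((1 + 0.0065)^11 − 1) = £27,036.2947…
Total = £366,000.00 + £94,245.0000 + £27,036.2947… = £487,281.29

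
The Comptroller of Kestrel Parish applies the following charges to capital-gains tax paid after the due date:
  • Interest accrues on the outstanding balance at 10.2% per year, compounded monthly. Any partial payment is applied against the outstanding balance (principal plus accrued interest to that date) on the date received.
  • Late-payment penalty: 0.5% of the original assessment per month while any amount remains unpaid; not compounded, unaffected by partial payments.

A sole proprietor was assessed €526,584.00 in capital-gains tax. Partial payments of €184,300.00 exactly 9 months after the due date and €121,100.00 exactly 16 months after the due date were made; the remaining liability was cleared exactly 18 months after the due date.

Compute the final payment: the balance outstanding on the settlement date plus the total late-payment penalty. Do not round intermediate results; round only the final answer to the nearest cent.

€338,582.01

Monthly rate = 10.2% ÷ 12 = 0.85%
Balance at month 9: €526,584.0000 × (1 + 0.0085)^9 = €568,264.8349…
After €184,300.00 payment: €568,264.8349… − €184,300.00 = €383,964.8349…
Balance at month 16: €383,964.8349… × (1 + 0.0085)^7 = €407,401.6368…
After €121,100.00 payment: €407,401.6368… − €121,100.00 = €286,301.6368…
Balance at month 18: €286,301.6368… × (1 + 0.0085)^2 = €291,189.4500…
Penalty: 18 × 0.5% × €526,584.00 = €47,392.56
Final settlement = outstanding balance + penalty = €291,189.4500… + €47,392.56 = €338,582.01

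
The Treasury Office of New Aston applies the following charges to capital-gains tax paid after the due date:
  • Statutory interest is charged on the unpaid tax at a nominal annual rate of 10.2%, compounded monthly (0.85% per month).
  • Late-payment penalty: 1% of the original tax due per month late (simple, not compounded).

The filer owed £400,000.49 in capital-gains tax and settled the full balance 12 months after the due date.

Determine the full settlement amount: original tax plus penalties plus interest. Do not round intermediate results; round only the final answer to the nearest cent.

Late-payment penalty: 12 × 1% × £400,000.49 = £48,000.06…
Interest: £400,000.49 × ((1 + 0.0085)^12 − 1) = £400,000.49 × 0.1069062… = £42,762.5432…
Total = £400,000.49 + £48,000.0588 + £42,762.5432… = £490,763.09

£490,763.09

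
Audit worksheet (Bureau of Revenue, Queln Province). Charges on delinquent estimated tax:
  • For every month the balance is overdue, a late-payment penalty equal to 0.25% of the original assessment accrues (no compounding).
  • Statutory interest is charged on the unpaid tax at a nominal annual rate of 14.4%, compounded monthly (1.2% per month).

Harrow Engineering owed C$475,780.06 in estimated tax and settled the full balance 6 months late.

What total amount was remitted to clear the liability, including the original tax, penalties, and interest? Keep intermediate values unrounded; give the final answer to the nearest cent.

C$518,217.20

Late-payment penalty = 0.25% × C$475,780.06 × 6 mo = C$7,136.70…
Interest: C$475,780.06 × ((1 + 0.012)^6 − 1) = C$475,780.06 × 0.0741949… = C$35,300.4409…
Total = C$475,780.06 + C$7,136.7009 + C$35,300.4409… = C$518,217.20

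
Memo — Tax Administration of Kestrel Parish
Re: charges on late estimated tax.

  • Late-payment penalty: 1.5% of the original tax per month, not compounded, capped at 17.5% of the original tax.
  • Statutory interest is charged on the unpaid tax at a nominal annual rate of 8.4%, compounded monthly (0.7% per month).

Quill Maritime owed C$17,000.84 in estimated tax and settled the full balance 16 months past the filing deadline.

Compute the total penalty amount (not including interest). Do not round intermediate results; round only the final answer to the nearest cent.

Penalty (uncapped): 16 × 1.5% × C$17,000.84 = C$4,080.20…; cap = 17.5% × C$17,000.84 = C$2,975.15… → penalty = C$2,975.15…

C$2,975.15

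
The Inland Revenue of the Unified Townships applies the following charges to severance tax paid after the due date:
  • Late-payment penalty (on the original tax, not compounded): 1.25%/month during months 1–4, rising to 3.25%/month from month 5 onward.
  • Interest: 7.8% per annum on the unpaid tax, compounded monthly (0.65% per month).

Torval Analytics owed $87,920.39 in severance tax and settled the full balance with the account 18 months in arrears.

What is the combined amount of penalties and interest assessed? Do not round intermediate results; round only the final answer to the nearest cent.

Penalty, months 1–4: 4 × 1.25% × $87,920.39 = $4,396.02…
Penalty, months 5–18: 14 × 3.25% × $87,920.39 = $40,003.78…
Interest: $87,920.39 × ((1 + 0.0065)^18 − 1) = $87,920.39 × 0.1236939… = $10,875.2166…
Penalties + interest = $44,399.7970… + $10,875.2166… = $55,275.01

$55,275.01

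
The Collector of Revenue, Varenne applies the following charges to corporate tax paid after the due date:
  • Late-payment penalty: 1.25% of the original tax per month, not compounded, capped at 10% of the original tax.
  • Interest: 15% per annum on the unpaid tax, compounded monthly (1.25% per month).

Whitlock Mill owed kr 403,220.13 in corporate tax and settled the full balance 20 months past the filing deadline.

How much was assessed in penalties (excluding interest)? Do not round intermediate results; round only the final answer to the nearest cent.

Penalty (uncapped): 20 × 1.25% × kr 403,220.13 = kr 100,805.03…; cap = 10% × kr 403,220.13 = kr 40,322.01… → penalty = kr 40,322.01…

kr 40,322.01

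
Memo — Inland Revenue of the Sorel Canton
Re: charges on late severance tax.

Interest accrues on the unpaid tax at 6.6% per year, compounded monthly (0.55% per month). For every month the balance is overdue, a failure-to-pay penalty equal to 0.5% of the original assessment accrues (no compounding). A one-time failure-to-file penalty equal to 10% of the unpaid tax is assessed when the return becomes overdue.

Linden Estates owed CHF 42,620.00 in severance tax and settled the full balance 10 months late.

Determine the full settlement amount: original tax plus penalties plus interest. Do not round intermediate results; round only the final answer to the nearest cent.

Failure-to-file penalty: 10% × CHF 42,620.00 = CHF 4,262.00
Failure-to-pay penalty: 10 × 0.5% × CHF 42,620.00 = CHF 2,131.00
Interest: CHF 42,620.00 × ((1 + 0.0055)^10 − 1) = CHF 42,620.00 × 0.0563814… = CHF 2,402.9756…
Total = CHF 42,620.00 + CHF 6,393.0000 + CHF 2,402.9756… = CHF 51,415.98

CHF 51,415.98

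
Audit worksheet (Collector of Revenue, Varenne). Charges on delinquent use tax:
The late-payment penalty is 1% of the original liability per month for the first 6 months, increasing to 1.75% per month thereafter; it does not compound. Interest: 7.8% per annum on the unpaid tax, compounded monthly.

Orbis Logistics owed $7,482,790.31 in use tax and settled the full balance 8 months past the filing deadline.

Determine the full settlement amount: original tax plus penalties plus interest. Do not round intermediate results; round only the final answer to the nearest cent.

$8,591,728.64

Penalty, months 1–6: 6 × 1% × $7,482,790.31 = $448,967.42…
Penalty, months 7–8: 2 × 1.75% × $7,482,790.31 = $261,897.66…
Interest (7.8%/yr ÷ 12 = 0.65%/month): $7,482,790.31 × ((1 + 0.0065)^8 − 1) = $398,073.2548…
Total = $7,482,790.31 + $710,865.0795… + $398,073.2548… = $8,591,728.64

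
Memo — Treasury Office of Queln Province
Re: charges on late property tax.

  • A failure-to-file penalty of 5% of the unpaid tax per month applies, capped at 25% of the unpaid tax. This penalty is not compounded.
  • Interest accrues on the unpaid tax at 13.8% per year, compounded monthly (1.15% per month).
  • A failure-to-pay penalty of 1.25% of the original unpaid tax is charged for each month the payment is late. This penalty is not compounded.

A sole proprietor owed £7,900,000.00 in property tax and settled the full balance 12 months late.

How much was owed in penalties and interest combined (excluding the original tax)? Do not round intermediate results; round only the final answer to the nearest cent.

Failure-to-file: 12 × 5% × £7,900,000.00 = £4,740,000.00, capped at 25% × £7,900,000.00 = £1,975,000.00
Failure-to-pay penalty: 12 × 1.25% × £7,900,000.00 = £1,185,000.00
Interest: £7,900,000.00 × ((1 + 0.0115)^12 − 1) = £7,900,000.00 × 0.1470719… = £1,161,868.1012…
Penalties + interest = £3,160,000.0000 + £1,161,868.1012… = £4,321,868.10

£4,321,868.10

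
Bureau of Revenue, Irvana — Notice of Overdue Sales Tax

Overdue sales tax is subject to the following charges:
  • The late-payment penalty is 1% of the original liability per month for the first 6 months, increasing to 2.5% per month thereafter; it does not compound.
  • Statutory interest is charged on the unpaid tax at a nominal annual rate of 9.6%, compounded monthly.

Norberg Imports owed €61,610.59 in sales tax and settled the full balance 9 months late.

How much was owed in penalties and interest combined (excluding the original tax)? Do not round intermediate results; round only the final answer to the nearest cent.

Penalty, months 1–6: 6 × 1% × €61,610.59 = €3,696.64…
Penalty, months 7–9: 3 × 2.5% × €61,610.59 = €4,620.79…
Interest (9.6%/yr ÷ 12 = 0.8%/month): €61,610.59 × ((1 + 0.008)^9 − 1) = €4,580.5951…
Penalties + interest = €8,317.4297… + €4,580.5951… = €12,898.02

€12,898.02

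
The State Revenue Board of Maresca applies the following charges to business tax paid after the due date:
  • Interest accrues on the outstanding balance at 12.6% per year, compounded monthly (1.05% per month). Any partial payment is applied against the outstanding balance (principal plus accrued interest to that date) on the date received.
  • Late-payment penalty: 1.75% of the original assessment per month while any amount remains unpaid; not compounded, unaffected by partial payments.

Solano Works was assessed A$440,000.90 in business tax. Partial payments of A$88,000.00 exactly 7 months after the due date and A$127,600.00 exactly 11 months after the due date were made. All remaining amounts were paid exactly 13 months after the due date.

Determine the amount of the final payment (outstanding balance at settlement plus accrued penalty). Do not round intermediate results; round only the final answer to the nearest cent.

A$380,109.34

Balance at month 7: A$440,000.9000 × (1 + 0.0105)^7 = A$473,377.6941…
After A$88,000.00 payment: A$473,377.6941… − A$88,000.00 = A$385,377.6941…
Balance at month 11: A$385,377.6941… × (1 + 0.0105)^4 = A$401,820.2737…
After A$127,600.00 payment: A$401,820.2737… − A$127,600.00 = A$274,220.2737…
Balance at month 13: A$274,220.2737… × (1 + 0.0105)^2 = A$280,009.1323…
Penalty: 13 × 1.75% × A$440,000.90 = A$100,100.20…
Final settlement = outstanding balance + penalty = A$280,009.1323… + A$100,100.20… = A$380,109.34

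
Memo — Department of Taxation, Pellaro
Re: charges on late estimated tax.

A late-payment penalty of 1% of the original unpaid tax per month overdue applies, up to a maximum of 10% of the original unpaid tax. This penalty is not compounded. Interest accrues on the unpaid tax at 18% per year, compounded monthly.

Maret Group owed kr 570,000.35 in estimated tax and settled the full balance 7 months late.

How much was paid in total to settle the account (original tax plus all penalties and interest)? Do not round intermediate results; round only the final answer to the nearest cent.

Penalty: 7 × 1% × kr 570,000.35 = kr 39,900.02… (below the 10% cap of kr 57,000.04…)
Interest (18%/yr ÷ 12 = 1.5%/month): kr 570,000.35 × ((1 + 0.015)^7 − 1) = kr 62,611.6388…
Total = kr 570,000.35 + kr 39,900.0245 + kr 62,611.6388… = kr 672,512.01

kr 672,512.01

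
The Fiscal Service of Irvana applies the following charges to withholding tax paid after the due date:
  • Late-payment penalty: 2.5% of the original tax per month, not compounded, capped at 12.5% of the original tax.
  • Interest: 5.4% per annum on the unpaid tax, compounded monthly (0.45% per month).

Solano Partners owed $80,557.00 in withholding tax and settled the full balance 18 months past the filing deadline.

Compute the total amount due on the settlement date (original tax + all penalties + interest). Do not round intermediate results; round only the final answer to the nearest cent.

$97,407.42

Penalty (uncapped): 18 × 2.5% × $80,557.00 = $36,250.65; cap = 12.5% × $80,557.00 = $10,069.63… → penalty = $10,069.63…
Interest: $80,557.00 × ((1 + 0.0045)^18 − 1) = $80,557.00 × 0.0841739… = $6,780.7952…
Total = $80,557.00 + $10,069.6250 + $6,780.7952… = $97,407.42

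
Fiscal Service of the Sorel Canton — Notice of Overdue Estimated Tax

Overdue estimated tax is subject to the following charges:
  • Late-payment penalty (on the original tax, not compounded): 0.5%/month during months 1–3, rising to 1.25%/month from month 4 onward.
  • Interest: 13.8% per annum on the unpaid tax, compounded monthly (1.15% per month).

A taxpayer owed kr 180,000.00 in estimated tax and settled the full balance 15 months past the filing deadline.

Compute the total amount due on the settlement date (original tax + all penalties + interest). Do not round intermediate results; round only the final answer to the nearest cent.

Penalty, months 1–3: 3 × 0.5% × kr 180,000.00 = kr 2,700.00
Penalty, months 4–15: 12 × 1.25% × kr 180,000.00 = kr 27,000.00
Interest: kr 180,000.00 × ((1 + 0.0115)^15 − 1) = kr 180,000.00 × 0.1871027… = kr 33,678.4928…
Total = kr 180,000.00 + kr 29,700.0000 + kr 33,678.4928… = kr 243,378.49

kr 243,378.49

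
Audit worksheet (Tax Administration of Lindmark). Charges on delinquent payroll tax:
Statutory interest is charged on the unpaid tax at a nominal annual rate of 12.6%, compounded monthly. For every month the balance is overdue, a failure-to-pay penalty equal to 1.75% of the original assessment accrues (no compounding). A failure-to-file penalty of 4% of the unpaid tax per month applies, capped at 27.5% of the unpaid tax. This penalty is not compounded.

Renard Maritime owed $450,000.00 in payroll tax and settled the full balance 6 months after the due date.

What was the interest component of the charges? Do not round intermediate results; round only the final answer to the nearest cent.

Interest (12.6%/yr ÷ 12 = 1.05%/month): $450,000.00 × ((1 + 0.0105)^6 − 1) = $29,104.6885…

$29,104.69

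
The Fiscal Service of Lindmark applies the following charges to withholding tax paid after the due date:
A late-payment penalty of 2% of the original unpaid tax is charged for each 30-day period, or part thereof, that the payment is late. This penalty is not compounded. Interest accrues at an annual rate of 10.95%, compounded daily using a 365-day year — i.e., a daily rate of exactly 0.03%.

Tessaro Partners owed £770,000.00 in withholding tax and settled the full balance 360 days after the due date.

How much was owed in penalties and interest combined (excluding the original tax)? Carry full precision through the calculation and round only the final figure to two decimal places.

£272,602.87

Penalty periods: ⌈360/30⌉ = 12; penalty = 12 × 2% × £770,000.00 = £184,800.00
Interest: £770,000.00 × ((1 + 0.0003)^360 − 1) = £770,000.00 × 0.11402970… = £87,802.8702…
Penalties + interest = £184,800.0000 + £87,802.8702… = £272,602.87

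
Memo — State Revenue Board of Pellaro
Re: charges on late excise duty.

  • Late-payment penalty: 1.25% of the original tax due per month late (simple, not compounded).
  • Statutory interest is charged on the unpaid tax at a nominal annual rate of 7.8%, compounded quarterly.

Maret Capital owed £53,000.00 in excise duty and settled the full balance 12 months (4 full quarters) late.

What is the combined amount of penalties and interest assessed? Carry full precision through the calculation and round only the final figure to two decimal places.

Late-payment penalty = 1.25% × £53,000.00 × 12 mo = £7,950.00
Interest (7.8%/yr ÷ 4 = 1.95%/quarter): £53,000.00 × ((1 + 0.0195)^4 − 1) = £4,256.4991…
Penalties + interest = £7,950.0000 + £4,256.4991… = £12,206.50

£12,206.50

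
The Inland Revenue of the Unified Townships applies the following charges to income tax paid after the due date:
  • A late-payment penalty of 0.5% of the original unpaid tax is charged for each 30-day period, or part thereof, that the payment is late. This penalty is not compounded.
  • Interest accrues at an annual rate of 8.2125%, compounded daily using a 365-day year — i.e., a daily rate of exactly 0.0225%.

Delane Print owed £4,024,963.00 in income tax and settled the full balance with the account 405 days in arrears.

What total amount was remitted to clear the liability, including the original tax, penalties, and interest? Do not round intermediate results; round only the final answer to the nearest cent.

Penalty periods: ⌈405/30⌉ = 14; penalty = 14 × 0.5% × £4,024,963.00 = £281,747.41
Interest: £4,024,963.00 × ((1 + 0.000225)^405 − 1) = £4,024,963.00 × 0.09539469… = £383,960.1160…
Total = £4,024,963.00 + £281,747.4100 + £383,960.1160… = £4,690,670.53

£4,690,670.53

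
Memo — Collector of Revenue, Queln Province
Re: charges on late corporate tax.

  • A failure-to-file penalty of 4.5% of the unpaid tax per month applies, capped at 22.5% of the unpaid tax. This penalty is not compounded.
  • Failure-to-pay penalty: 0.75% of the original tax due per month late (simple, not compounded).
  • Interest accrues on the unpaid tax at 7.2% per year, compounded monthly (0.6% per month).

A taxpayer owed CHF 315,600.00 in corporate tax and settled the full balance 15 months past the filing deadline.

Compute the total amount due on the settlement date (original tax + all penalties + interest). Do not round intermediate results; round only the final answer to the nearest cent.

Failure-to-file: 15 × 4.5% × CHF 315,600.00 = CHF 213,030.00, capped at 22.5% × CHF 315,600.00 = CHF 71,010.00
Failure-to-pay penalty: 15 × 0.75% × CHF 315,600.00 = CHF 35,505.00
Interest: CHF 315,600.00 × ((1 + 0.006)^15 − 1) = CHF 315,600.00 × 0.0938801… = CHF 29,628.5509…
Total = CHF 315,600.00 + CHF 106,515.0000 + CHF 29,628.5509… = CHF 451,743.55

CHF 451,743.55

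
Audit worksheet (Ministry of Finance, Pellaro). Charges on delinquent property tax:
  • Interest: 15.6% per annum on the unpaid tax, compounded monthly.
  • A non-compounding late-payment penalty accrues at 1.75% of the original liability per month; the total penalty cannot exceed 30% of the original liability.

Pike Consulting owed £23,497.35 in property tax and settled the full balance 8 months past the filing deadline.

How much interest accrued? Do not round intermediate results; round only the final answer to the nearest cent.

£2,557.85

Interest (15.6%/yr ÷ 12 = 1.3%/month): £23,497.35 × ((1 + 0.013)^8 − 1) = £2,557.8523…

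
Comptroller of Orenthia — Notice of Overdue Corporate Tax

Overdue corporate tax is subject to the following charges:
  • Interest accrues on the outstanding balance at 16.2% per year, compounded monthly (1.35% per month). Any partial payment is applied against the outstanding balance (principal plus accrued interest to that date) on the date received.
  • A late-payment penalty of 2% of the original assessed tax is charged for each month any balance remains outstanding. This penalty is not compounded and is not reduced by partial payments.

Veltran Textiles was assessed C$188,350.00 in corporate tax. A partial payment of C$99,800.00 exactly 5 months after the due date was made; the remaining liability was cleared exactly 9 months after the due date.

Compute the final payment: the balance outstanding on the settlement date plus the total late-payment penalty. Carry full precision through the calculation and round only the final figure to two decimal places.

C$141,113.70

Balance at month 5: C$188,350.0000 × (1 + 0.0135)^5 = C$201,411.5584…
After C$99,800.00 payment: C$201,411.5584… − C$99,800.00 = C$101,611.5584…
Balance at month 9: C$101,611.5584… × (1 + 0.0135)^4 = C$107,210.6981…
Penalty: 9 × 2% × C$188,350.00 = C$33,903.00
Final settlement = outstanding balance + penalty = C$107,210.6981… + C$33,903.00 = C$141,113.70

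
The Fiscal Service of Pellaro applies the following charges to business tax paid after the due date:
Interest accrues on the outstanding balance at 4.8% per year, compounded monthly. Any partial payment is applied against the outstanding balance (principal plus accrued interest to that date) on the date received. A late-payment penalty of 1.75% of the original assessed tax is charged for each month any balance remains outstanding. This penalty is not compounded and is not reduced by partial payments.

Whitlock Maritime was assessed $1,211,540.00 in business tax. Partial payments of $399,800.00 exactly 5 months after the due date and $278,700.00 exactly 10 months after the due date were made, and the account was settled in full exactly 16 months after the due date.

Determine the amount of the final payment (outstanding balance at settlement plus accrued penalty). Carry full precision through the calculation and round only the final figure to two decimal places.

Monthly rate = 4.8% ÷ 12 = 0.4%
Balance at month 5: $1,211,540.0000 × (1 + 0.004)^5 = $1,235,965.4233…
After $399,800.00 payment: $1,235,965.4233… − $399,800.00 = $836,165.4233…
Balance at month 10: $836,165.4233… × (1 + 0.004)^5 = $853,023.0545…
After $278,700.00 payment: $853,023.0545… − $278,700.00 = $574,323.0545…
Balance at month 16: $574,323.0545… × (1 + 0.004)^6 = $588,245.3827…
Penalty: 16 × 1.75% × $1,211,540.00 = $339,231.20
Final settlement = outstanding balance + penalty = $588,245.3827… + $339,231.20 = $927,476.58

$927,476.58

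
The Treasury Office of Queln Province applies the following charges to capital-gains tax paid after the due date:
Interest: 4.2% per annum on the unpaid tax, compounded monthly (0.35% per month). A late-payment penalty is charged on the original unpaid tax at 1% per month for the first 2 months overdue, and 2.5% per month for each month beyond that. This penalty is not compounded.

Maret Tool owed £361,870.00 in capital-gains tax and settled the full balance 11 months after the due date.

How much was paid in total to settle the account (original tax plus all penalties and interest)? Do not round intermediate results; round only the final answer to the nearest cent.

£464,706.53

Penalty, months 1–2: 2 × 1% × £361,870.00 = £7,237.40
Penalty, months 3–11: 9 × 2.5% × £361,870.00 = £81,420.75
Interest: £361,870.00 × ((1 + 0.0035)^11 − 1) = £361,870.00 × 0.0391809… = £14,178.3829…
Total = £361,870.00 + £88,658.1500 + £14,178.3829… = £464,706.53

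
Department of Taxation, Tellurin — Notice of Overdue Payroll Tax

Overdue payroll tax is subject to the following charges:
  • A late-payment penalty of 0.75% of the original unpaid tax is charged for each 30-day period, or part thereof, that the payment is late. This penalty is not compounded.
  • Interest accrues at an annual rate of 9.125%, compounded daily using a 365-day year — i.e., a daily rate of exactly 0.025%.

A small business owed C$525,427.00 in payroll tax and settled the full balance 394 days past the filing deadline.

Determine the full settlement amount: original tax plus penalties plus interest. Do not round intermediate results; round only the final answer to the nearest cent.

C$634,978.96

Penalty periods: ⌈394/30⌉ = 14; penalty = 14 × 0.75% × C$525,427.00 = C$55,169.84…
Interest: C$525,427.00 × ((1 + 0.00025)^394 − 1) = C$525,427.00 × 0.10350082… = C$54,382.1252…
Total = C$525,427.00 + C$55,169.8350 + C$54,382.1252… = C$634,978.96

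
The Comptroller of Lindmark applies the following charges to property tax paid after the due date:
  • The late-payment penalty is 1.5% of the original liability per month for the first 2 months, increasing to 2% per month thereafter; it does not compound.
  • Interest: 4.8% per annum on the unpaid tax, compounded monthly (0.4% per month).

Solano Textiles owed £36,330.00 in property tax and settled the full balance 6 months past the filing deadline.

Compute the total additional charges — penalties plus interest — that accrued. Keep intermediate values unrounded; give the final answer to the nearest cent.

£4,876.99

Penalty, months 1–2: 2 × 1.5% × £36,330.00 = £1,089.90
Penalty, months 3–6: 4 × 2% × £36,330.00 = £2,906.40
Interest: £36,330.00 × ((1 + 0.004)^6 − 1) = £36,330.00 × 0.0242413… = £880.6858…
Penalties + interest = £3,996.3000 + £880.6858… = £4,876.99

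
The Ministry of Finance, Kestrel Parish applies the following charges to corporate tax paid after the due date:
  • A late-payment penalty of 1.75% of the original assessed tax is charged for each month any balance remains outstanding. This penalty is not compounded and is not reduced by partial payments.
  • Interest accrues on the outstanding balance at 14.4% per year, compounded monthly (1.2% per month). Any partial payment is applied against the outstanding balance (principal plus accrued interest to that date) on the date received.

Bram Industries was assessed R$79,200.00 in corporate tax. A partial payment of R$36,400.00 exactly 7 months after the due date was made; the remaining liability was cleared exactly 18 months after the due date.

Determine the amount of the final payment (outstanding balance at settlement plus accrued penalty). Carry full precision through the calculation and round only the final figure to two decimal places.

R$81,613.29

Balance at month 7: R$79,200.0000 × (1 + 0.012)^7 = R$86,097.1487…
After R$36,400.00 payment: R$86,097.1487… − R$36,400.00 = R$49,697.1487…
Balance at month 18: R$49,697.1487… × (1 + 0.012)^11 = R$56,665.2893…
Penalty: 18 × 1.75% × R$79,200.00 = R$24,948.00
Final settlement = outstanding balance + penalty = R$56,665.2893… + R$24,948.00 = R$81,613.29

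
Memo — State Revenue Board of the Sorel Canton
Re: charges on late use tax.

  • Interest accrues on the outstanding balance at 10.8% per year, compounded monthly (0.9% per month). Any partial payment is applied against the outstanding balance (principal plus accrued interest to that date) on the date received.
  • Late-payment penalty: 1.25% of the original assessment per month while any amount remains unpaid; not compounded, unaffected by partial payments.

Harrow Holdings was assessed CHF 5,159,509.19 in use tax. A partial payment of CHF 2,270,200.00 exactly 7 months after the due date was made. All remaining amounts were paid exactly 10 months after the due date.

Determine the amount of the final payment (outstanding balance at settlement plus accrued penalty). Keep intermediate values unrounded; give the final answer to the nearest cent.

Balance at month 7: CHF 5,159,509.1900 × (1 + 0.009)^7 = CHF 5,493,467.4302…
After CHF 2,270,200.00 payment: CHF 5,493,467.4302… − CHF 2,270,200.00 = CHF 3,223,267.4302…
Balance at month 10: CHF 3,223,267.4302… × (1 + 0.009)^3 = CHF 3,311,081.2546…
Penalty: 10 × 1.25% × CHF 5,159,509.19 = CHF 644,938.65…
Final settlement = outstanding balance + penalty = CHF 3,311,081.2546… + CHF 644,938.65… = CHF 3,956,019.90

CHF 3,956,019.90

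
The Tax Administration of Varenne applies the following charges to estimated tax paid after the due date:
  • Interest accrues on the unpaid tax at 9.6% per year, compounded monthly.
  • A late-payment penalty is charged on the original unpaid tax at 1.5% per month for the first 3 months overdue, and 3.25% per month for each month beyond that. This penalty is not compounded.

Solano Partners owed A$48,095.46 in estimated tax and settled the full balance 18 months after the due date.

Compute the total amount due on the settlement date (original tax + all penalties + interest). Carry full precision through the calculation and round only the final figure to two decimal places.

A$81,123.70

Penalty, months 1–3: 3 × 1.5% × A$48,095.46 = A$2,164.30…
Penalty, months 4–18: 15 × 3.25% × A$48,095.46 = A$23,446.54…
Interest (9.6%/yr ÷ 12 = 0.8%/month): A$48,095.46 × ((1 + 0.008)^18 − 1) = A$7,417.4074…
Total = A$48,095.46 + A$25,610.8325… + A$7,417.4074… = A$81,123.70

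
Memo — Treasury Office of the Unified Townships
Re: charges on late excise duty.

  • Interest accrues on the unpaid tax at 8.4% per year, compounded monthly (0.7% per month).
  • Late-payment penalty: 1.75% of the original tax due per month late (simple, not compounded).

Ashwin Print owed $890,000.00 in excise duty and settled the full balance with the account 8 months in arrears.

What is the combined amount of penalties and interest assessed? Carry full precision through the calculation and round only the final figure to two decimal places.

$175,678.33

Late-payment penalty = 1.75% × $890,000.00 × 8 mo = $124,600.00
Interest: $890,000.00 × ((1 + 0.007)^8 − 1) = $890,000.00 × 0.0573914… = $51,078.3255…
Penalties + interest = $124,600.0000 + $51,078.3255… = $175,678.33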